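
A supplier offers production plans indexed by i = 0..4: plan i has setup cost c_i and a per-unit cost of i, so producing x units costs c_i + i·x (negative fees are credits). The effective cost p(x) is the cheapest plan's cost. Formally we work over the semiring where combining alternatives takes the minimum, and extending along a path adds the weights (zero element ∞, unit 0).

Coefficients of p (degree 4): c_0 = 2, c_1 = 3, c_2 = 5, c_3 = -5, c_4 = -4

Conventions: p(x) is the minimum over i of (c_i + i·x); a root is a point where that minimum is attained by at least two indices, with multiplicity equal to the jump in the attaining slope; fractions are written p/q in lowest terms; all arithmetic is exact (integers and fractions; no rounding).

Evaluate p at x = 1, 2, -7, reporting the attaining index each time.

p(1) = min(2+0·1=2, 3+1·1=4, 5+2·1=7, -5+3·1=-2, -4+4·1=0) = -2 (attained by i=3)
p(2) = min(2+0·2=2, 3+1·2=5, 5+2·2=9, -5+3·2=1, -4+4·2=4) = 1 (attained by i=3)
p(-7) = min(2+0·(-7)=2, 3+1·(-7)=-4, 5+2·(-7)=-9, -5+3·(-7)=-26, -4+4·(-7)=-32) = -32 (attained by i=4)
Answer: p(1) = -2; p(2) = 1; p(-7) = -32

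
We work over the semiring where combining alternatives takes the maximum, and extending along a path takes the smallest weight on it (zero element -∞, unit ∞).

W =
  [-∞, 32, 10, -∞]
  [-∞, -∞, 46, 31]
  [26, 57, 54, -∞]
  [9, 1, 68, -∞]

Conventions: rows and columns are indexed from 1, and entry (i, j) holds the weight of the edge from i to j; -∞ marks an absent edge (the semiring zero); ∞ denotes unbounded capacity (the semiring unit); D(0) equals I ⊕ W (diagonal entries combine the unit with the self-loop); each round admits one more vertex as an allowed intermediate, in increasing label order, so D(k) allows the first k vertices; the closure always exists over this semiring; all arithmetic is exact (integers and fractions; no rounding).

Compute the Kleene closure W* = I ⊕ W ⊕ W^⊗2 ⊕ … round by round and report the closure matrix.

D(0):
  [∞, 32, 10, -∞]
  [-∞, ∞, 46, 31]
  [26, 57, ∞, -∞]
  [9, 1, 68, ∞]
D(1):
  [∞, 32, 10, -∞]
  [-∞, ∞, 46, 31]
  [26, 57, ∞, -∞]
  [9, 9, 68, ∞]
D(2):
  [∞, 32, 32, 31]
  [-∞, ∞, 46, 31]
  [26, 57, ∞, 31]
  [9, 9, 68, ∞]
D(3):
  [∞, 32, 32, 31]
  [26, ∞, 46, 31]
  [26, 57, ∞, 31]
  [26, 57, 68, ∞]
D(4):
  [∞, 32, 32, 31]
  [26, ∞, 46, 31]
  [26, 57, ∞, 31]
  [26, 57, 68, ∞]
Answer: W* = [[∞, 32, 32, 31], [26, ∞, 46, 31], [26, 57, ∞, 31], [26, 57, 68, ∞]]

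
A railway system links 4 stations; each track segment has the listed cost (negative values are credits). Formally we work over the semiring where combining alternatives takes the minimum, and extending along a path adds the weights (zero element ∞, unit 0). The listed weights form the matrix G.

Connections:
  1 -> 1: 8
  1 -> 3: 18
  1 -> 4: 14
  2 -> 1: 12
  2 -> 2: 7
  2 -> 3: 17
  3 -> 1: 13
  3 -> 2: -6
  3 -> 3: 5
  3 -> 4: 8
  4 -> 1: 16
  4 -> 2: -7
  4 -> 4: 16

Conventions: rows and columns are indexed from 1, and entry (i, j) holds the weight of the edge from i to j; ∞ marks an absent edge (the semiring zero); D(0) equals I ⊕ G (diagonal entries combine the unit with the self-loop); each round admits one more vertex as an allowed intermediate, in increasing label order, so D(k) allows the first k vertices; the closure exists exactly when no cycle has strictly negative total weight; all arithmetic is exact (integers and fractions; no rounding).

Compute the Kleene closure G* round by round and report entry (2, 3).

D(0):
  [0, ∞, 18, 14]
  [12, 0, 17, ∞]
  [13, -6, 0, 8]
  [16, -7, ∞, 0]
D(1):
  [0, ∞, 18, 14]
  [12, 0, 17, 26]
  [13, -6, 0, 8]
  [16, -7, 34, 0]
D(2):
  [0, ∞, 18, 14]
  [12, 0, 17, 26]
  [6, -6, 0, 8]
  [5, -7, 10, 0]
D(3):
  [0, 12, 18, 14]
  [12, 0, 17, 25]
  [6, -6, 0, 8]
  [5, -7, 10, 0]
D(4):
  [0, 7, 18, 14]
  [12, 0, 17, 25]
  [6, -6, 0, 8]
  [5, -7, 10, 0]
Answer: G*[2][3] = 17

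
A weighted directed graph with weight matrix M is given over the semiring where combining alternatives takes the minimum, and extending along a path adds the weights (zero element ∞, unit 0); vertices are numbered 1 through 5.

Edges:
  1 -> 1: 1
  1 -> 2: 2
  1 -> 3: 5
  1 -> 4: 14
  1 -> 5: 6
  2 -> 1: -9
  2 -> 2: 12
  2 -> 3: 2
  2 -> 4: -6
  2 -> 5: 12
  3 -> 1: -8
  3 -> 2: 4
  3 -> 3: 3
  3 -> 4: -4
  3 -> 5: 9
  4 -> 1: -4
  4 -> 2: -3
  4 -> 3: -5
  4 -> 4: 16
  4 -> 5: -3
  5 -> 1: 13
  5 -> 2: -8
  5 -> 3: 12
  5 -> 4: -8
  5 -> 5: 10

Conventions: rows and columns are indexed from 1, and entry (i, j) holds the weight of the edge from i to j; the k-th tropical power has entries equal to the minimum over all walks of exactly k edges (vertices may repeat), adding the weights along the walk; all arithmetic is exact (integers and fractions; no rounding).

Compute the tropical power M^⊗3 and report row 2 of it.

M^⊗2:
  [-7, -2, 4, -4, 7]
  [-10, -9, -11, -2, -9]
  [-8, -7, -9, -2, -7]
  [-13, -11, -2, -11, 2]
  [-17, -11, -13, -14, -11]
M^⊗3:
  [-11, -7, -9, -8, -7]
  [-19, -17, -8, -17, -5]
  [-17, -15, -7, -15, -5]
  [-20, -14, -16, -17, -14]
  [-21, -19, -19, -19, -17]
Answer: row 2 of M^⊗3 = [-19, -17, -8, -17, -5]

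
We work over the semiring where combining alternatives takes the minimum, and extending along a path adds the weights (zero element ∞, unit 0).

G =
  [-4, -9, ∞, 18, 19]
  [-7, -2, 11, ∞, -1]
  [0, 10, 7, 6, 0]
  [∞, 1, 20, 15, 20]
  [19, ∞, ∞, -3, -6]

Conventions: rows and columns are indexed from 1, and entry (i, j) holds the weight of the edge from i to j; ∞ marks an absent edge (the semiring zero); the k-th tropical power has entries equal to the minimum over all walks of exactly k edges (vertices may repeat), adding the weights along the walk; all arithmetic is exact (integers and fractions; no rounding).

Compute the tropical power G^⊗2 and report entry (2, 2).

G^⊗2:
  [-16, -13, 2, 14, -10]
  [-11, -16, 9, -4, -7]
  [-4, -9, 14, -3, -6]
  [-6, -1, 12, 17, 0]
  [13, -2, 17, -9, -12]
Key observation: the optimum is the walk 2->1->2, with weight (-7) + (-9) = -16.
Optimal value attained by: walk 2->1->2.
Answer: (G^⊗2)[2][2] = -16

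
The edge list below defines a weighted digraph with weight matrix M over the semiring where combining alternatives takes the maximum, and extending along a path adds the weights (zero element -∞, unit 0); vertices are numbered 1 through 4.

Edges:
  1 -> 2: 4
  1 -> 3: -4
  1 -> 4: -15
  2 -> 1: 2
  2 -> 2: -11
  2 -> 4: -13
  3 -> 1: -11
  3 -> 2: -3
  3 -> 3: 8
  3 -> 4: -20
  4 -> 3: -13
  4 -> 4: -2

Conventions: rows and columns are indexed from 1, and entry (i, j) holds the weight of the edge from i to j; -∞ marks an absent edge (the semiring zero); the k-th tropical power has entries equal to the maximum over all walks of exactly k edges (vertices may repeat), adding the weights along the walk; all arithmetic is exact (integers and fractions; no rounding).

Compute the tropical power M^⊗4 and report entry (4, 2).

M^⊗2:
  [6, -7, 4, -9]
  [-9, 6, -2, -13]
  [-1, 5, 16, -12]
  [-24, -16, -5, -4]
M^⊗3:
  [-5, 10, 12, -9]
  [8, -5, 6, -7]
  [7, 13, 24, -4]
  [-14, -8, 3, -6]
M^⊗4:
  [12, 9, 20, -3]
  [-3, 12, 14, -7]
  [15, 21, 32, 4]
  [-6, 0, 11, -8]
Key observation: the optimum is the walk 4->3->3->3->2, with weight (-13) + 8 + 8 + (-3) = 0.
Optimal value attained by: walk 4->3->3->3->2.
Answer: (M^⊗4)[4][2] = 0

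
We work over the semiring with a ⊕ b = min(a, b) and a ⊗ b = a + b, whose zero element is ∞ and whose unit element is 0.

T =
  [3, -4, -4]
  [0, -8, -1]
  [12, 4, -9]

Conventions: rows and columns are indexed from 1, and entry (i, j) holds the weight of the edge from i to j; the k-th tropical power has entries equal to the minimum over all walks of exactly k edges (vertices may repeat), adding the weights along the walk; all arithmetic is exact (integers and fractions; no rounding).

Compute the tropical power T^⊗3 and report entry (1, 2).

T^⊗2:
  [-4, -12, -13]
  [-8, -16, -10]
  [3, -5, -18]
T^⊗3:
  [-12, -20, -22]
  [-16, -24, -19]
  [-6, -14, -27]
Key observation: the optimum is the walk 1->2->2->2, with weight (-4) + (-8) + (-8) = -20.
Optimal value attained by: walk 1->2->2->2.
Answer: (T^⊗3)[1][2] = -20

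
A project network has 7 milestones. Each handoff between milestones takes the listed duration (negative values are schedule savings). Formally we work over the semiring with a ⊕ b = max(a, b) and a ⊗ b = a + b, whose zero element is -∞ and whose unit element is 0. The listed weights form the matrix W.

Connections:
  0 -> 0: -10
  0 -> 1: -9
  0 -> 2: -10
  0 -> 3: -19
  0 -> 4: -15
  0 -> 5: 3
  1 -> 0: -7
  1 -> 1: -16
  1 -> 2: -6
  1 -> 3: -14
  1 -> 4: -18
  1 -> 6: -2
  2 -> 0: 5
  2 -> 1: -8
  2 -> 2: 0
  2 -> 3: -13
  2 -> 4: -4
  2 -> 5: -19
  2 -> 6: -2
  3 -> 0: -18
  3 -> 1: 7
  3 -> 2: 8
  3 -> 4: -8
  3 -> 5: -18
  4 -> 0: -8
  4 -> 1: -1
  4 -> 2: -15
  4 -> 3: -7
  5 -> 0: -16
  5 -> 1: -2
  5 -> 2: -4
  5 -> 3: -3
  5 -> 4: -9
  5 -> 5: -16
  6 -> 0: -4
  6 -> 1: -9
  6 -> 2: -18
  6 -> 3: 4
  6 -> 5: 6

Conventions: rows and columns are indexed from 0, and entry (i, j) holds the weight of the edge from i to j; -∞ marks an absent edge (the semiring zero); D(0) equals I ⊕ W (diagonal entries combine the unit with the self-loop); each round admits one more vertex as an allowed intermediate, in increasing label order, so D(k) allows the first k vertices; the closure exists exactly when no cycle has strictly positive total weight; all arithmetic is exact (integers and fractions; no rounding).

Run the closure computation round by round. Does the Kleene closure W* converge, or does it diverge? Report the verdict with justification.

D(0):
  [0, -9, -10, -19, -15, 3, -∞]
  [-7, 0, -6, -14, -18, -∞, -2]
  [5, -8, 0, -13, -4, -19, -2]
  [-18, 7, 8, 0, -8, -18, -∞]
  [-8, -1, -15, -7, 0, -∞, -∞]
  [-16, -2, -4, -3, -9, 0, -∞]
  [-4, -9, -18, 4, -∞, 6, 0]
D(1):
  [0, -9, -10, -19, -15, 3, -∞]
  [-7, 0, -6, -14, -18, -4, -2]
  [5, -4, 0, -13, -4, 8, -2]
  [-18, 7, 8, 0, -8, -15, -∞]
  [-8, -1, -15, -7, 0, -5, -∞]
  [-16, -2, -4, -3, -9, 0, -∞]
  [-4, -9, -14, 4, -19, 6, 0]
D(2):
  [0, -9, -10, -19, -15, 3, -11]
  [-7, 0, -6, -14, -18, -4, -2]
  [5, -4, 0, -13, -4, 8, -2]
  [0, 7, 8, 0, -8, 3, 5]
  [-8, -1, -7, -7, 0, -5, -3]
  [-9, -2, -4, -3, -9, 0, -4]
  [-4, -9, -14, 4, -19, 6, 0]
Detection: at round 3, diagonal entry (5, 5) turns strictly positive.
Key observation: the cycle 5->2->0->5 has total weight (-4) + 5 + 3, which is strictly positive.
Answer: DIVERGES — positive cycle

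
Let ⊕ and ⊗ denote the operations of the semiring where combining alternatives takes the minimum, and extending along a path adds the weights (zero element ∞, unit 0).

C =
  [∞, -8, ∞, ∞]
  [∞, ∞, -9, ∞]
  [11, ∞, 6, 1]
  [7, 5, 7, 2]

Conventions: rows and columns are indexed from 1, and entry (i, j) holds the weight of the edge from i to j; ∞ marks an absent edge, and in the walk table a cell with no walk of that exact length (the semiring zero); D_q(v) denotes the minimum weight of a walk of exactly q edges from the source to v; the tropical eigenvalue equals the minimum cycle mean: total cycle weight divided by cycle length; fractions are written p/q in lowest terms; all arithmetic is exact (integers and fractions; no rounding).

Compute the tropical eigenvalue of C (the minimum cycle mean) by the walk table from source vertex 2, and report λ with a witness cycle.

q=0: [∞, 0, ∞, ∞]
q=1: [∞, ∞, -9, ∞]
q=2: [2, ∞, -3, -8]
q=3: [-1, -6, -1, -6]
q=4: [1, -9, -15, -4]
Optimal cycle mean attained by: cycle 1->2->3->4->1, total (-8) + (-9) + 1 + 7, length 4.
Answer: λ = -9/4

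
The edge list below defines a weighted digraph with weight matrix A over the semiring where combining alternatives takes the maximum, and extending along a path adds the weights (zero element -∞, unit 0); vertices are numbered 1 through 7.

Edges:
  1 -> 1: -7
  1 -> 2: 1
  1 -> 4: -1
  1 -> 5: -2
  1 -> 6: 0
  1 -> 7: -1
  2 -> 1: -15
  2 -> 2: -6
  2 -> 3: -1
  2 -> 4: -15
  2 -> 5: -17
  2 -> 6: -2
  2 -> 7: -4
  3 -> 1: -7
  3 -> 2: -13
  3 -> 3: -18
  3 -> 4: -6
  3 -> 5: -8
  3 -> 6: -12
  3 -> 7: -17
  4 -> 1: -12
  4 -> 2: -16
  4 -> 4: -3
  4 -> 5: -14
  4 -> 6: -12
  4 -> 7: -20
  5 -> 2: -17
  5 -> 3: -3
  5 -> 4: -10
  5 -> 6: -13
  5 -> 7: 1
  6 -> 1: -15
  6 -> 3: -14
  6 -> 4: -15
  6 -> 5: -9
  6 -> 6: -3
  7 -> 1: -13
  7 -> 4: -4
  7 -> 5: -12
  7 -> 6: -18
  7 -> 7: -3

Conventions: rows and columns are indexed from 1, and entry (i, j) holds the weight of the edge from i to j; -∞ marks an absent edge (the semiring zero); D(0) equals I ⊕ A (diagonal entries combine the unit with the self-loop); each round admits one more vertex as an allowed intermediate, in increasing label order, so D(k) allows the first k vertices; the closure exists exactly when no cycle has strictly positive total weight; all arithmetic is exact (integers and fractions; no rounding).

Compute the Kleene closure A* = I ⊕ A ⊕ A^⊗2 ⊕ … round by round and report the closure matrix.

D(0):
  [0, 1, -∞, -1, -2, 0, -1]
  [-15, 0, -1, -15, -17, -2, -4]
  [-7, -13, 0, -6, -8, -12, -17]
  [-12, -16, -∞, 0, -14, -12, -20]
  [-∞, -17, -3, -10, 0, -13, 1]
  [-15, -∞, -14, -15, -9, 0, -∞]
  [-13, -∞, -∞, -4, -12, -18, 0]
D(1):
  [0, 1, -∞, -1, -2, 0, -1]
  [-15, 0, -1, -15, -17, -2, -4]
  [-7, -6, 0, -6, -8, -7, -8]
  [-12, -11, -∞, 0, -14, -12, -13]
  [-∞, -17, -3, -10, 0, -13, 1]
  [-15, -14, -14, -15, -9, 0, -16]
  [-13, -12, -∞, -4, -12, -13, 0]
D(2):
  [0, 1, 0, -1, -2, 0, -1]
  [-15, 0, -1, -15, -17, -2, -4]
  [-7, -6, 0, -6, -8, -7, -8]
  [-12, -11, -12, 0, -14, -12, -13]
  [-32, -17, -3, -10, 0, -13, 1]
  [-15, -14, -14, -15, -9, 0, -16]
  [-13, -12, -13, -4, -12, -13, 0]
D(3):
  [0, 1, 0, -1, -2, 0, -1]
  [-8, 0, -1, -7, -9, -2, -4]
  [-7, -6, 0, -6, -8, -7, -8]
  [-12, -11, -12, 0, -14, -12, -13]
  [-10, -9, -3, -9, 0, -10, 1]
  [-15, -14, -14, -15, -9, 0, -16]
  [-13, -12, -13, -4, -12, -13, 0]
D(4):
  [0, 1, 0, -1, -2, 0, -1]
  [-8, 0, -1, -7, -9, -2, -4]
  [-7, -6, 0, -6, -8, -7, -8]
  [-12, -11, -12, 0, -14, -12, -13]
  [-10, -9, -3, -9, 0, -10, 1]
  [-15, -14, -14, -15, -9, 0, -16]
  [-13, -12, -13, -4, -12, -13, 0]
D(5):
  [0, 1, 0, -1, -2, 0, -1]
  [-8, 0, -1, -7, -9, -2, -4]
  [-7, -6, 0, -6, -8, -7, -7]
  [-12, -11, -12, 0, -14, -12, -13]
  [-10, -9, -3, -9, 0, -10, 1]
  [-15, -14, -12, -15, -9, 0, -8]
  [-13, -12, -13, -4, -12, -13, 0]
D(6):
  [0, 1, 0, -1, -2, 0, -1]
  [-8, 0, -1, -7, -9, -2, -4]
  [-7, -6, 0, -6, -8, -7, -7]
  [-12, -11, -12, 0, -14, -12, -13]
  [-10, -9, -3, -9, 0, -10, 1]
  [-15, -14, -12, -15, -9, 0, -8]
  [-13, -12, -13, -4, -12, -13, 0]
D(7):
  [0, 1, 0, -1, -2, 0, -1]
  [-8, 0, -1, -7, -9, -2, -4]
  [-7, -6, 0, -6, -8, -7, -7]
  [-12, -11, -12, 0, -14, -12, -13]
  [-10, -9, -3, -3, 0, -10, 1]
  [-15, -14, -12, -12, -9, 0, -8]
  [-13, -12, -13, -4, -12, -13, 0]
Answer: A* = [[0, 1, 0, -1, -2, 0, -1], [-8, 0, -1, -7, -9, -2, -4], [-7, -6, 0, -6, -8, -7, -7], [-12, -11, -12, 0, -14, -12, -13], [-10, -9, -3, -3, 0, -10, 1], [-15, -14, -12, -12, -9, 0, -8], [-13, -12, -13, -4, -12, -13, 0]]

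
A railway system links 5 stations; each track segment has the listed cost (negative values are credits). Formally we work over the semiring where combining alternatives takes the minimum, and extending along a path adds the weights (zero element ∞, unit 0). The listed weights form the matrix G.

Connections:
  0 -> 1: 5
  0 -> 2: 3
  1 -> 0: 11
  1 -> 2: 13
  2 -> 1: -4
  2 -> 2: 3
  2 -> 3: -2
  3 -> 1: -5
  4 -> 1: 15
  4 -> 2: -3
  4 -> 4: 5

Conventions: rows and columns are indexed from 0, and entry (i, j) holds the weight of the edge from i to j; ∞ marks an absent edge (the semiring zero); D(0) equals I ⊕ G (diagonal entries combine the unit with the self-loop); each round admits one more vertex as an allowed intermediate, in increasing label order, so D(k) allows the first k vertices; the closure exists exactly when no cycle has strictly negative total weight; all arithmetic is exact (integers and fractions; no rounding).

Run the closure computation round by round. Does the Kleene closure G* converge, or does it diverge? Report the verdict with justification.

D(0):
  [0, 5, 3, ∞, ∞]
  [11, 0, 13, ∞, ∞]
  [∞, -4, 0, -2, ∞]
  [∞, -5, ∞, 0, ∞]
  [∞, 15, -3, ∞, 0]
D(1):
  [0, 5, 3, ∞, ∞]
  [11, 0, 13, ∞, ∞]
  [∞, -4, 0, -2, ∞]
  [∞, -5, ∞, 0, ∞]
  [∞, 15, -3, ∞, 0]
D(2):
  [0, 5, 3, ∞, ∞]
  [11, 0, 13, ∞, ∞]
  [7, -4, 0, -2, ∞]
  [6, -5, 8, 0, ∞]
  [26, 15, -3, ∞, 0]
D(3):
  [0, -1, 3, 1, ∞]
  [11, 0, 13, 11, ∞]
  [7, -4, 0, -2, ∞]
  [6, -5, 8, 0, ∞]
  [4, -7, -3, -5, 0]
D(4):
  [0, -4, 3, 1, ∞]
  [11, 0, 13, 11, ∞]
  [4, -7, 0, -2, ∞]
  [6, -5, 8, 0, ∞]
  [1, -10, -3, -5, 0]
D(5):
  [0, -4, 3, 1, ∞]
  [11, 0, 13, 11, ∞]
  [4, -7, 0, -2, ∞]
  [6, -5, 8, 0, ∞]
  [1, -10, -3, -5, 0]
Key observation: every diagonal entry stays at the unit through all rounds, so no improving cycle exists.
Answer: CONVERGES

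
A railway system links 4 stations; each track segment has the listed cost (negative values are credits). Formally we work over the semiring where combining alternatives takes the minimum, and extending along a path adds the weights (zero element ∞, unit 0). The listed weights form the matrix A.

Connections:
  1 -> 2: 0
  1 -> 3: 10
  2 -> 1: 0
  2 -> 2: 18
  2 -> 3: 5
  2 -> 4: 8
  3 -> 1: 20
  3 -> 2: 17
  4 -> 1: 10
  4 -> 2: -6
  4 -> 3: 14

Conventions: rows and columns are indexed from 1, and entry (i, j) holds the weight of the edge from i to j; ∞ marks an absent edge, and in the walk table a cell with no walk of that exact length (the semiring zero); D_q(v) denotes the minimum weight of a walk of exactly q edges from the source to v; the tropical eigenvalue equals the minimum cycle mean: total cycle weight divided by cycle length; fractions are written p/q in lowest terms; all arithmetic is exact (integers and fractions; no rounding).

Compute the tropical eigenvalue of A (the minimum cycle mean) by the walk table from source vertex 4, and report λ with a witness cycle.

q=0: [∞, ∞, ∞, 0]
q=1: [10, -6, 14, ∞]
q=2: [-6, 10, -1, 2]
q=3: [10, -6, 4, 18]
q=4: [-6, 10, -1, 2]
Optimal cycle mean attained by: cycle 1->2->1, total 0 + 0, length 2.
Answer: λ = 0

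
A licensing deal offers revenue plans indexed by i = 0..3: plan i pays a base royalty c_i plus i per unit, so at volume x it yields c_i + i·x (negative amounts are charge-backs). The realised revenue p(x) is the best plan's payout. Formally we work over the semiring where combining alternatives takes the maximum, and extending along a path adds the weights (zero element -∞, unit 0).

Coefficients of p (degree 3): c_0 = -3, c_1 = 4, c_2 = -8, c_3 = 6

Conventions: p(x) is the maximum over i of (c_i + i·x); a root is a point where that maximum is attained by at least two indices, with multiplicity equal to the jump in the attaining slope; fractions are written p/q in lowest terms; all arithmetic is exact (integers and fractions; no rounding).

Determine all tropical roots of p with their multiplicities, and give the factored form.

hull edge (i=0, c=-3) to (i=1, c=4): slope 7, span 1
hull edge (i=1, c=4) to (i=3, c=6): slope 1, span 2
Factored form: p(x) = 6 ⊗ (x ⊕ (-7)) ⊗ (x ⊕ (-1)) ⊗ (x ⊕ (-1))
Answer: roots = -7 (mult 1), -1 (mult 2)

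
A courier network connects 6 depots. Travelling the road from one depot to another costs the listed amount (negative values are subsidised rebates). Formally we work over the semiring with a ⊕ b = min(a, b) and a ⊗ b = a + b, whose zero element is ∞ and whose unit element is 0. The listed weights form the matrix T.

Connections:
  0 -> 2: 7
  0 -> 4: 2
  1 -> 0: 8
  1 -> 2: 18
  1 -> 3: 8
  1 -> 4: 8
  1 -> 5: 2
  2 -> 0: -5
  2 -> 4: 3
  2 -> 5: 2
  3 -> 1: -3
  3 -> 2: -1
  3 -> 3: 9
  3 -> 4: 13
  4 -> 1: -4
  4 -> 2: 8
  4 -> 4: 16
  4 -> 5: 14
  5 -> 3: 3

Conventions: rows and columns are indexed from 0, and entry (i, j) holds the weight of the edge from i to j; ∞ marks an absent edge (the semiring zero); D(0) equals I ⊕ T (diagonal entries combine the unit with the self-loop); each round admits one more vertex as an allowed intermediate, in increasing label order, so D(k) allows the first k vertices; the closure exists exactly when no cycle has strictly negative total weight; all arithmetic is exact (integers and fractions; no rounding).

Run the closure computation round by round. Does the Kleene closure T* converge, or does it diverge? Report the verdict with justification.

D(0):
  [0, ∞, 7, ∞, 2, ∞]
  [8, 0, 18, 8, 8, 2]
  [-5, ∞, 0, ∞, 3, 2]
  [∞, -3, -1, 0, 13, ∞]
  [∞, -4, 8, ∞, 0, 14]
  [∞, ∞, ∞, 3, ∞, 0]
D(1):
  [0, ∞, 7, ∞, 2, ∞]
  [8, 0, 15, 8, 8, 2]
  [-5, ∞, 0, ∞, -3, 2]
  [∞, -3, -1, 0, 13, ∞]
  [∞, -4, 8, ∞, 0, 14]
  [∞, ∞, ∞, 3, ∞, 0]
D(2):
  [0, ∞, 7, ∞, 2, ∞]
  [8, 0, 15, 8, 8, 2]
  [-5, ∞, 0, ∞, -3, 2]
  [5, -3, -1, 0, 5, -1]
  [4, -4, 8, 4, 0, -2]
  [∞, ∞, ∞, 3, ∞, 0]
D(3):
  [0, ∞, 7, ∞, 2, 9]
  [8, 0, 15, 8, 8, 2]
  [-5, ∞, 0, ∞, -3, 2]
  [-6, -3, -1, 0, -4, -1]
  [3, -4, 8, 4, 0, -2]
  [∞, ∞, ∞, 3, ∞, 0]
D(4):
  [0, ∞, 7, ∞, 2, 9]
  [2, 0, 7, 8, 4, 2]
  [-5, ∞, 0, ∞, -3, 2]
  [-6, -3, -1, 0, -4, -1]
  [-2, -4, 3, 4, 0, -2]
  [-3, 0, 2, 3, -1, 0]
Detection: at round 5, diagonal entry (5, 5) turns strictly negative.
Key observation: the cycle 5->3->2->0->4->1->5 has total weight 3 + (-1) + (-5) + 2 + (-4) + 2, which is strictly negative.
Answer: DIVERGES — negative cycle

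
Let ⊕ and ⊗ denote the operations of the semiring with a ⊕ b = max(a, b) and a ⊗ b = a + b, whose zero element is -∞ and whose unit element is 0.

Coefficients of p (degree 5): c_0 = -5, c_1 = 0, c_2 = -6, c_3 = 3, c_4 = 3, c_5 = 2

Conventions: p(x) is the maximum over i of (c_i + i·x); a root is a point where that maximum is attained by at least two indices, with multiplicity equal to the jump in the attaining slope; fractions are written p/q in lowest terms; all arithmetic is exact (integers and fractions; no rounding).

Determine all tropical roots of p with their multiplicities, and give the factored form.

hull edge (i=0, c=-5) to (i=1, c=0): slope 5, span 1
hull edge (i=1, c=0) to (i=3, c=3): slope 3/2, span 2
hull edge (i=3, c=3) to (i=4, c=3): slope 0, span 1
hull edge (i=4, c=3) to (i=5, c=2): slope -1, span 1
Factored form: p(x) = 2 ⊗ (x ⊕ (-5)) ⊗ (x ⊕ (-3/2)) ⊗ (x ⊕ (-3/2)) ⊗ (x ⊕ 0) ⊗ (x ⊕ 1)
Answer: roots = -5 (mult 1), -3/2 (mult 2), 0 (mult 1), 1 (mult 1)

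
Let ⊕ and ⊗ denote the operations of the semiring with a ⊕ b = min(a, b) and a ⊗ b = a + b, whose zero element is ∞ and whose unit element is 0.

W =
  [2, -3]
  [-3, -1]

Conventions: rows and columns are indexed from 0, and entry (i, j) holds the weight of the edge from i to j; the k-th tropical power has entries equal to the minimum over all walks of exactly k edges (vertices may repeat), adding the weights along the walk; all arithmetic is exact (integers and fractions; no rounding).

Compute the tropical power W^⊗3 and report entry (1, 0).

W^⊗2:
  [-6, -4]
  [-4, -6]
W^⊗3:
  [-7, -9]
  [-9, -7]
Key observation: the optimum is the walk 1->0->1->0, with weight (-3) + (-3) + (-3) = -9.
Optimal value attained by: walk 1->0->1->0.
Answer: (W^⊗3)[1][0] = -9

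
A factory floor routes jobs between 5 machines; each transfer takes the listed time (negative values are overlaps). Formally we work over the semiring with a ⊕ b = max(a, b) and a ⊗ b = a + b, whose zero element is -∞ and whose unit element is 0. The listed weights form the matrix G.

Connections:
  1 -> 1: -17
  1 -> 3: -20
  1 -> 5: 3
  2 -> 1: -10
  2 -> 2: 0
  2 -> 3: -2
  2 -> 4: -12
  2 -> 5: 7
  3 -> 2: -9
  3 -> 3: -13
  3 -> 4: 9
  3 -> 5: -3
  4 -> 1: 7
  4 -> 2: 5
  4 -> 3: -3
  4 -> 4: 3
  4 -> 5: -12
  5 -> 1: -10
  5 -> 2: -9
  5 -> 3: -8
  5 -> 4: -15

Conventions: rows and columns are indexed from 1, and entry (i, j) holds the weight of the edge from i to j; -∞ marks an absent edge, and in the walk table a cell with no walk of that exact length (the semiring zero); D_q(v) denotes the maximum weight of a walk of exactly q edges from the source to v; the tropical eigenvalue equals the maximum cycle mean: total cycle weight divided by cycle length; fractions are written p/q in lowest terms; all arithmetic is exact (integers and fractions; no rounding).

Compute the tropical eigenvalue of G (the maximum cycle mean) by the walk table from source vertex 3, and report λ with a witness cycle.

q=0: [-∞, -∞, 0, -∞, -∞]
q=1: [-∞, -9, -13, 9, -3]
q=2: [16, 14, 6, 12, -2]
q=3: [19, 17, 12, 15, 21]
q=4: [22, 20, 15, 21, 24]
q=5: [28, 26, 18, 24, 27]
Optimal cycle mean attained by: cycle 2->3->4->2, total (-2) + 9 + 5, length 3.
Answer: λ = 4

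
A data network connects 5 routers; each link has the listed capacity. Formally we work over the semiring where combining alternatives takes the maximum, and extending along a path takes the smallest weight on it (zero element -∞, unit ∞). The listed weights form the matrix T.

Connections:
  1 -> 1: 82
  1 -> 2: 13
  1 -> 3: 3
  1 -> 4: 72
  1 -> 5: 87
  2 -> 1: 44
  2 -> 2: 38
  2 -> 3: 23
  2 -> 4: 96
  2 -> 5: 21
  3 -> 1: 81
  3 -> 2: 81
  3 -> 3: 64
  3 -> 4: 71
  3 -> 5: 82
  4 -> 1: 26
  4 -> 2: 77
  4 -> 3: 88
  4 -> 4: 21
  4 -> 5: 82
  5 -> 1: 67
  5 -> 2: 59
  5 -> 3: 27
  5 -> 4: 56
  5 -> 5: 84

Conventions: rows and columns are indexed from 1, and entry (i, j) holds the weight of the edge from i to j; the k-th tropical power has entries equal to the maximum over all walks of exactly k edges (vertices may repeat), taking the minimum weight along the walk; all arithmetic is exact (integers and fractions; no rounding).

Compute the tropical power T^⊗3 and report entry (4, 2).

T^⊗2:
  [82, 72, 72, 72, 84]
  [44, 77, 88, 44, 82]
  [81, 71, 71, 81, 82]
  [81, 81, 64, 77, 82]
  [67, 59, 56, 67, 84]
T^⊗3:
  [82, 72, 72, 72, 84]
  [81, 81, 64, 77, 82]
  [81, 77, 81, 72, 82]
  [81, 77, 77, 81, 82]
  [67, 67, 67, 67, 84]
Key observation: the optimum is the walk 4->2->4->2, with weight 77 min 96 min 77 = 77.
Optimal value attained by: walk 4->2->4->2.
Answer: (T^⊗3)[4][2] = 77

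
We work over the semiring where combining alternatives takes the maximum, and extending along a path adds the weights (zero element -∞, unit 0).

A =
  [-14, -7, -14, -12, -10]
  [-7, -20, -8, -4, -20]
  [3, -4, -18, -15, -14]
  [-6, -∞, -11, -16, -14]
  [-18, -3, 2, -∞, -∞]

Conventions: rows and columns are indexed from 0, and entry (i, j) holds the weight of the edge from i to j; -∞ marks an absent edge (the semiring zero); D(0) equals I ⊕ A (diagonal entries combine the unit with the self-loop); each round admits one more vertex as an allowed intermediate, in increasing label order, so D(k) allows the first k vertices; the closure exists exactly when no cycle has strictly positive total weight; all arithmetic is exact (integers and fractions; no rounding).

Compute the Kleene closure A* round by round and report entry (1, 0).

D(0):
  [0, -7, -14, -12, -10]
  [-7, 0, -8, -4, -20]
  [3, -4, 0, -15, -14]
  [-6, -∞, -11, 0, -14]
  [-18, -3, 2, -∞, 0]
D(1):
  [0, -7, -14, -12, -10]
  [-7, 0, -8, -4, -17]
  [3, -4, 0, -9, -7]
  [-6, -13, -11, 0, -14]
  [-18, -3, 2, -30, 0]
D(2):
  [0, -7, -14, -11, -10]
  [-7, 0, -8, -4, -17]
  [3, -4, 0, -8, -7]
  [-6, -13, -11, 0, -14]
  [-10, -3, 2, -7, 0]
D(3):
  [0, -7, -14, -11, -10]
  [-5, 0, -8, -4, -15]
  [3, -4, 0, -8, -7]
  [-6, -13, -11, 0, -14]
  [5, -2, 2, -6, 0]
D(4):
  [0, -7, -14, -11, -10]
  [-5, 0, -8, -4, -15]
  [3, -4, 0, -8, -7]
  [-6, -13, -11, 0, -14]
  [5, -2, 2, -6, 0]
D(5):
  [0, -7, -8, -11, -10]
  [-5, 0, -8, -4, -15]
  [3, -4, 0, -8, -7]
  [-6, -13, -11, 0, -14]
  [5, -2, 2, -6, 0]
Answer: A*[1][0] = -5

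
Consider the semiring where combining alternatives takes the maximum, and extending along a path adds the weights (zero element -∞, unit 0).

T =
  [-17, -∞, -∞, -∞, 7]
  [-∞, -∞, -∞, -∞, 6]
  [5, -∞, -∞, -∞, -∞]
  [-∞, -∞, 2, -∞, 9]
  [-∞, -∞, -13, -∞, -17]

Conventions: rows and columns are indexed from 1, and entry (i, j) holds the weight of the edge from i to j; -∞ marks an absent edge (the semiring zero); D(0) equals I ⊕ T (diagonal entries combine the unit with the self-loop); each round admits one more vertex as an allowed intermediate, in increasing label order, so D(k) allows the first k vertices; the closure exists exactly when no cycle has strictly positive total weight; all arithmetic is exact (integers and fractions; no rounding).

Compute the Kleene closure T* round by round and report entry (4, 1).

D(0):
  [0, -∞, -∞, -∞, 7]
  [-∞, 0, -∞, -∞, 6]
  [5, -∞, 0, -∞, -∞]
  [-∞, -∞, 2, 0, 9]
  [-∞, -∞, -13, -∞, 0]
D(1):
  [0, -∞, -∞, -∞, 7]
  [-∞, 0, -∞, -∞, 6]
  [5, -∞, 0, -∞, 12]
  [-∞, -∞, 2, 0, 9]
  [-∞, -∞, -13, -∞, 0]
D(2):
  [0, -∞, -∞, -∞, 7]
  [-∞, 0, -∞, -∞, 6]
  [5, -∞, 0, -∞, 12]
  [-∞, -∞, 2, 0, 9]
  [-∞, -∞, -13, -∞, 0]
D(3):
  [0, -∞, -∞, -∞, 7]
  [-∞, 0, -∞, -∞, 6]
  [5, -∞, 0, -∞, 12]
  [7, -∞, 2, 0, 14]
  [-8, -∞, -13, -∞, 0]
D(4):
  [0, -∞, -∞, -∞, 7]
  [-∞, 0, -∞, -∞, 6]
  [5, -∞, 0, -∞, 12]
  [7, -∞, 2, 0, 14]
  [-8, -∞, -13, -∞, 0]
D(5):
  [0, -∞, -6, -∞, 7]
  [-2, 0, -7, -∞, 6]
  [5, -∞, 0, -∞, 12]
  [7, -∞, 2, 0, 14]
  [-8, -∞, -13, -∞, 0]
Answer: T*[4][1] = 7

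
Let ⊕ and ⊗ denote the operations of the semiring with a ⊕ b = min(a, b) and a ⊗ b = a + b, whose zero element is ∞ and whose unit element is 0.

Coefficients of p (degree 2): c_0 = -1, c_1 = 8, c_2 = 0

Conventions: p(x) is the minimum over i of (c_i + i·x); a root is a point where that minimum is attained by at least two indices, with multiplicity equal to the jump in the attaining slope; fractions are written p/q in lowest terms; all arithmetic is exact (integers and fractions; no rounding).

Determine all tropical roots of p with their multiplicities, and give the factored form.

hull edge (i=0, c=-1) to (i=2, c=0): slope 1/2, span 2
Factored form: p(x) = 0 ⊗ (x ⊕ (-1/2)) ⊗ (x ⊕ (-1/2))
Answer: roots = -1/2 (mult 2)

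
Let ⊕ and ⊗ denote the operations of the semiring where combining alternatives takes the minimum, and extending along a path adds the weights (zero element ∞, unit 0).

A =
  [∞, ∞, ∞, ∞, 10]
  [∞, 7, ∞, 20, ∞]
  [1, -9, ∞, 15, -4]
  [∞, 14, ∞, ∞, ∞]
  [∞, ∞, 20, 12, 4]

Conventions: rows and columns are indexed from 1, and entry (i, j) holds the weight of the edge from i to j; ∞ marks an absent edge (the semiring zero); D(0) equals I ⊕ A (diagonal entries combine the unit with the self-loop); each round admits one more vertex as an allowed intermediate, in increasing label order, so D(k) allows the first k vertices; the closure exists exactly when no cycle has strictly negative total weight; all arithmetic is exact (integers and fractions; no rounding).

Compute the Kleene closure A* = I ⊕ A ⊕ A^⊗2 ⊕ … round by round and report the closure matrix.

D(0):
  [0, ∞, ∞, ∞, 10]
  [∞, 0, ∞, 20, ∞]
  [1, -9, 0, 15, -4]
  [∞, 14, ∞, 0, ∞]
  [∞, ∞, 20, 12, 0]
D(1):
  [0, ∞, ∞, ∞, 10]
  [∞, 0, ∞, 20, ∞]
  [1, -9, 0, 15, -4]
  [∞, 14, ∞, 0, ∞]
  [∞, ∞, 20, 12, 0]
D(2):
  [0, ∞, ∞, ∞, 10]
  [∞, 0, ∞, 20, ∞]
  [1, -9, 0, 11, -4]
  [∞, 14, ∞, 0, ∞]
  [∞, ∞, 20, 12, 0]
D(3):
  [0, ∞, ∞, ∞, 10]
  [∞, 0, ∞, 20, ∞]
  [1, -9, 0, 11, -4]
  [∞, 14, ∞, 0, ∞]
  [21, 11, 20, 12, 0]
D(4):
  [0, ∞, ∞, ∞, 10]
  [∞, 0, ∞, 20, ∞]
  [1, -9, 0, 11, -4]
  [∞, 14, ∞, 0, ∞]
  [21, 11, 20, 12, 0]
D(5):
  [0, 21, 30, 22, 10]
  [∞, 0, ∞, 20, ∞]
  [1, -9, 0, 8, -4]
  [∞, 14, ∞, 0, ∞]
  [21, 11, 20, 12, 0]
Answer: A* = [[0, 21, 30, 22, 10], [∞, 0, ∞, 20, ∞], [1, -9, 0, 8, -4], [∞, 14, ∞, 0, ∞], [21, 11, 20, 12, 0]]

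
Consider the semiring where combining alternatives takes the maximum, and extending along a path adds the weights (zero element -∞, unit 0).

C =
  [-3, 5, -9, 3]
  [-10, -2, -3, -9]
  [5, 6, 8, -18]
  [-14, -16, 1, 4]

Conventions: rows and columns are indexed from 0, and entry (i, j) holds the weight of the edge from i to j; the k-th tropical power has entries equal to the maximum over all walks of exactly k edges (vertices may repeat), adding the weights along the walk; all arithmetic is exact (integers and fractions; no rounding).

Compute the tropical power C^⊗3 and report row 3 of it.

C^⊗2:
  [-4, 3, 4, 7]
  [2, 3, 5, -5]
  [13, 14, 16, 8]
  [6, 7, 9, 8]
C^⊗3:
  [9, 10, 12, 11]
  [10, 11, 13, 5]
  [21, 22, 24, 16]
  [14, 15, 17, 12]
Answer: row 3 of C^⊗3 = [14, 15, 17, 12]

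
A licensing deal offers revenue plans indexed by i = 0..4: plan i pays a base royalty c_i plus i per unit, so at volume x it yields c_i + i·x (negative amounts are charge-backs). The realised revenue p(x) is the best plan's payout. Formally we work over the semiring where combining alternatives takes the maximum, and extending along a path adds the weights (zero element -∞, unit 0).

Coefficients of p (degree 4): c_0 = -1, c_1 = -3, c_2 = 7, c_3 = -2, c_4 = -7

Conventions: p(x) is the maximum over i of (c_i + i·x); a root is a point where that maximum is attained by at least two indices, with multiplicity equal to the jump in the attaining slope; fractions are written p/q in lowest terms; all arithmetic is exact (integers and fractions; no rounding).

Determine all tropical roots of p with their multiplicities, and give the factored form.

hull edge (i=0, c=-1) to (i=2, c=7): slope 4, span 2
hull edge (i=2, c=7) to (i=4, c=-7): slope -7, span 2
Factored form: p(x) = -7 ⊗ (x ⊕ (-4)) ⊗ (x ⊕ (-4)) ⊗ (x ⊕ 7) ⊗ (x ⊕ 7)
Answer: roots = -4 (mult 2), 7 (mult 2)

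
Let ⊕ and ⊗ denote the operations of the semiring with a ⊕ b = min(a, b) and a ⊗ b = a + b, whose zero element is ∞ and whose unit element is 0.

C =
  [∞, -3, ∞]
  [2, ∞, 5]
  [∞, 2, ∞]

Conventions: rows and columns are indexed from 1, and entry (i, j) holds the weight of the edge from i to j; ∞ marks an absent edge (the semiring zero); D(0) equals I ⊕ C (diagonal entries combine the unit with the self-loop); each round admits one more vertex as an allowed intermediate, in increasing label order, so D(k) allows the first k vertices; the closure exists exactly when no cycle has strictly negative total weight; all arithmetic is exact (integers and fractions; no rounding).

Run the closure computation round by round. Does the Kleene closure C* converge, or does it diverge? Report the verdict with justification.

D(0):
  [0, -3, ∞]
  [2, 0, 5]
  [∞, 2, 0]
Detection: at round 1, diagonal entry (2, 2) turns strictly negative.
Key observation: the cycle 2->1->2 has total weight 2 + (-3), which is strictly negative.
Answer: DIVERGES — negative cycle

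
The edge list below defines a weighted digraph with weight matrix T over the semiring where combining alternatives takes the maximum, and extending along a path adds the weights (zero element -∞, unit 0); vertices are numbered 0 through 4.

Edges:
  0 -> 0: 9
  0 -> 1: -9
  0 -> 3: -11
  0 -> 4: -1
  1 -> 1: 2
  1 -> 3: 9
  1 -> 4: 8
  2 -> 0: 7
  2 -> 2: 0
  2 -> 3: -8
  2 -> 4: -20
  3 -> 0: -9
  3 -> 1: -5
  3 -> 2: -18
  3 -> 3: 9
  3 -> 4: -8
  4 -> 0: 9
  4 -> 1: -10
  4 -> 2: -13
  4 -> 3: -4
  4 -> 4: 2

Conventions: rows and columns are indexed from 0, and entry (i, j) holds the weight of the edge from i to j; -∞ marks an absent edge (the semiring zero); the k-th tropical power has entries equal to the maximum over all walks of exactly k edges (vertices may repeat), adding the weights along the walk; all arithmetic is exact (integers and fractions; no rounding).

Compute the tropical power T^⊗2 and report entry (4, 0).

T^⊗2:
  [18, 0, -14, 0, 8]
  [17, 4, -5, 18, 10]
  [16, -2, 0, 1, 6]
  [1, 4, -9, 18, 3]
  [18, 0, -11, 5, 8]
Key observation: the optimum is the walk 4->0->0, with weight 9 + 9 = 18.
Optimal value attained by: walk 4->0->0.
Answer: (T^⊗2)[4][0] = 18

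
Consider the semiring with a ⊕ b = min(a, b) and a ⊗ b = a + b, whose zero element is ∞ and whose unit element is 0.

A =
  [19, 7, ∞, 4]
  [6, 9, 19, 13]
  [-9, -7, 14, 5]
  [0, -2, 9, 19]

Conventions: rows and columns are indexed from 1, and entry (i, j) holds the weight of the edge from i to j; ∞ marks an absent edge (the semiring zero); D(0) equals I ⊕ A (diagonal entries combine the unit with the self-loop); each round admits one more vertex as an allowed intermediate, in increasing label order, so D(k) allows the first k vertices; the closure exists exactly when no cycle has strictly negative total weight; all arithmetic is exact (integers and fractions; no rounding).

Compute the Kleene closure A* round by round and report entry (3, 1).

D(0):
  [0, 7, ∞, 4]
  [6, 0, 19, 13]
  [-9, -7, 0, 5]
  [0, -2, 9, 0]
D(1):
  [0, 7, ∞, 4]
  [6, 0, 19, 10]
  [-9, -7, 0, -5]
  [0, -2, 9, 0]
D(2):
  [0, 7, 26, 4]
  [6, 0, 19, 10]
  [-9, -7, 0, -5]
  [0, -2, 9, 0]
D(3):
  [0, 7, 26, 4]
  [6, 0, 19, 10]
  [-9, -7, 0, -5]
  [0, -2, 9, 0]
D(4):
  [0, 2, 13, 4]
  [6, 0, 19, 10]
  [-9, -7, 0, -5]
  [0, -2, 9, 0]
Answer: A*[3][1] = -9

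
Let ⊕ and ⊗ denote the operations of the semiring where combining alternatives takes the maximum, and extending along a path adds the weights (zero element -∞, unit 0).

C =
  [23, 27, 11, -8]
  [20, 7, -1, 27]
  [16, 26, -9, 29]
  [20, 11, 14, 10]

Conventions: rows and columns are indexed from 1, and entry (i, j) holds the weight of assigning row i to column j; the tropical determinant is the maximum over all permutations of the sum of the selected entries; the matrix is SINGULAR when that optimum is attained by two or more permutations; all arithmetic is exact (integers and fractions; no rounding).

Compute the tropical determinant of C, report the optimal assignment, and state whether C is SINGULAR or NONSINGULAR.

σ = (1, 2, 3, 4): 23 + 7 + (-9) + 10 = 31
σ = (1, 2, 4, 3): 23 + 7 + 29 + 14 = 73
σ = (1, 3, 2, 4): 23 + (-1) + 26 + 10 = 58
σ = (1, 3, 4, 2): 23 + (-1) + 29 + 11 = 62
σ = (1, 4, 2, 3): 23 + 27 + 26 + 14 = 90
σ = (1, 4, 3, 2): 23 + 27 + (-9) + 11 = 52
σ = (2, 1, 3, 4): 27 + 20 + (-9) + 10 = 48
σ = (2, 1, 4, 3): 27 + 20 + 29 + 14 = 90
σ = (2, 3, 1, 4): 27 + (-1) + 16 + 10 = 52
σ = (2, 3, 4, 1): 27 + (-1) + 29 + 20 = 75
σ = (2, 4, 1, 3): 27 + 27 + 16 + 14 = 84
σ = (2, 4, 3, 1): 27 + 27 + (-9) + 20 = 65
σ = (3, 1, 2, 4): 11 + 20 + 26 + 10 = 67
σ = (3, 1, 4, 2): 11 + 20 + 29 + 11 = 71
σ = (3, 2, 1, 4): 11 + 7 + 16 + 10 = 44
σ = (3, 2, 4, 1): 11 + 7 + 29 + 20 = 67
σ = (3, 4, 1, 2): 11 + 27 + 16 + 11 = 65
σ = (3, 4, 2, 1): 11 + 27 + 26 + 20 = 84
σ = (4, 1, 2, 3): (-8) + 20 + 26 + 14 = 52
σ = (4, 1, 3, 2): (-8) + 20 + (-9) + 11 = 14
σ = (4, 2, 1, 3): (-8) + 7 + 16 + 14 = 29
σ = (4, 2, 3, 1): (-8) + 7 + (-9) + 20 = 10
σ = (4, 3, 1, 2): (-8) + (-1) + 16 + 11 = 18
σ = (4, 3, 2, 1): (-8) + (-1) + 26 + 20 = 37
Optimal value attained by: σ = (1, 4, 2, 3).
Answer: det⊕(C) = 90; verdict: SINGULAR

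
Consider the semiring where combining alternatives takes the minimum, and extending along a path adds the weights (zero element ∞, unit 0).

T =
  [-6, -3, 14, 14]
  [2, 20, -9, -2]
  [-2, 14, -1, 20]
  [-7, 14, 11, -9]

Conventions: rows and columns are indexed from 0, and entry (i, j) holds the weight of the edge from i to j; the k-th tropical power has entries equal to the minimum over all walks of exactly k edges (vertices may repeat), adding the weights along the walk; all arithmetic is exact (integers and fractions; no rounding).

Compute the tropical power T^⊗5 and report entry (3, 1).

T^⊗2:
  [-12, -9, -12, -5]
  [-11, -1, -10, -11]
  [-8, -5, -2, 11]
  [-16, -10, 2, -18]
T^⊗3:
  [-18, -15, -18, -14]
  [-18, -14, -11, -20]
  [-14, -11, -14, -7]
  [-25, -19, -19, -27]
T^⊗4:
  [-24, -21, -24, -23]
  [-27, -21, -23, -29]
  [-20, -17, -20, -16]
  [-34, -28, -28, -36]
T^⊗5:
  [-30, -27, -30, -32]
  [-36, -30, -30, -38]
  [-26, -23, -26, -25]
  [-43, -37, -37, -45]
Key observation: the optimum is the walk 3->3->3->3->0->1, with weight (-9) + (-9) + (-9) + (-7) + (-3) = -37.
Optimal value attained by: walk 3->3->3->3->0->1.
Answer: (T^⊗5)[3][1] = -37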